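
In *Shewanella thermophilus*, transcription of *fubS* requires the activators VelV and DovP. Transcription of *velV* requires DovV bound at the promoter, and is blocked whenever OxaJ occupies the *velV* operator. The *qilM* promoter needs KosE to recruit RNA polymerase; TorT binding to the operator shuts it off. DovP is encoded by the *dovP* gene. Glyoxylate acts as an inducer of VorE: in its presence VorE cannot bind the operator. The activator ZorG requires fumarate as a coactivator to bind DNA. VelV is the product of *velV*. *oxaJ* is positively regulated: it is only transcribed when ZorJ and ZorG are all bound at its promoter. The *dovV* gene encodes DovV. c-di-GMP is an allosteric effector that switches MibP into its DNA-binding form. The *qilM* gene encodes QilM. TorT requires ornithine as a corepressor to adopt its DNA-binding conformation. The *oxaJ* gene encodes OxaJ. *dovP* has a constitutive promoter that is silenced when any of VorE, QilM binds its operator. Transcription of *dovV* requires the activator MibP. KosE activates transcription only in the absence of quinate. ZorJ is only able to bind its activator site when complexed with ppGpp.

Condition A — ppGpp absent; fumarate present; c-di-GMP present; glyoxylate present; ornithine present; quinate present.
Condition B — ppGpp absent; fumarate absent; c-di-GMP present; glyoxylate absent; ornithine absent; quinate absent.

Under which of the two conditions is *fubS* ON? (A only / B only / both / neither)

Condition A:
ppGpp is absent, so ZorJ is inactive.
Fumarate is present, so ZorG is active.
Required activator ZorJ is absent, so *oxaJ* is not transcribed.
So OxaJ is not produced.
c-di-GMP is present, so MibP is active.
No repressor is bound and MibP is active, so *dovV* is transcribed.
So DovV is produced and active.
No repressor is bound and DovV is active, so *velV* is transcribed.
So VelV is produced and active.
Glyoxylate is present, so VorE is inactive.
Ornithine is present, so TorT is active.
Quinate is present, so KosE is inactive.
With repressor TorT bound, *qilM* is not transcribed.
So QilM is not produced.
With no repressor bound, *dovP* is transcribed.
So DovP is produced and active.
No repressor is bound and VelV and DovP are active, so *fubS* is transcribed.
→ *fubS* is ON in A.
Condition B:
ppGpp is absent, so ZorJ is inactive.
Fumarate is absent, so ZorG is inactive.
Required activator ZorJ is absent, so *oxaJ* is not transcribed.
So OxaJ is not produced.
c-di-GMP is present, so MibP is active.
No repressor is bound and MibP is active, so *dovV* is transcribed.
So DovV is produced and active.
No repressor is bound and DovV is active, so *velV* is transcribed.
So VelV is produced and active.
Glyoxylate is absent, so VorE is active.
Ornithine is absent, so TorT is inactive.
Quinate is absent, so KosE is active.
No repressor is bound and KosE is active, so *qilM* is transcribed.
So QilM is produced and active.
With repressor VorE bound, *dovP* is not transcribed.
So DovP is not produced.
Required activator DovP is absent, so *fubS* is not transcribed.
→ *fubS* is OFF in B.

A only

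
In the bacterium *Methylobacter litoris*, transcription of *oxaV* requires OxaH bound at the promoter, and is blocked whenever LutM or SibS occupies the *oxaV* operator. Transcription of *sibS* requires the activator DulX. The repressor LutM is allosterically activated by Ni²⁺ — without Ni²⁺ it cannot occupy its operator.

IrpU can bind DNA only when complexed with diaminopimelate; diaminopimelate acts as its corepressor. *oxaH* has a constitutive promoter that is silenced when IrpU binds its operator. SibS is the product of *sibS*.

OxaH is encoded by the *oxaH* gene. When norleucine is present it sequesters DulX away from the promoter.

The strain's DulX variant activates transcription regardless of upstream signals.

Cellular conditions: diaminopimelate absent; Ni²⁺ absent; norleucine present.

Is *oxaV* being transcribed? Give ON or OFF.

OFF

Ni²⁺ is absent, so LutM is inactive.
DulX is constitutively active in this strain.
No repressor is bound and DulX is active, so *sibS* is transcribed.
So SibS is produced and active.
Diaminopimelate is absent, so IrpU is inactive.
With no repressor bound, *oxaH* is transcribed.
So OxaH is produced and active.
With repressor SibS bound, *oxaV* is not transcribed.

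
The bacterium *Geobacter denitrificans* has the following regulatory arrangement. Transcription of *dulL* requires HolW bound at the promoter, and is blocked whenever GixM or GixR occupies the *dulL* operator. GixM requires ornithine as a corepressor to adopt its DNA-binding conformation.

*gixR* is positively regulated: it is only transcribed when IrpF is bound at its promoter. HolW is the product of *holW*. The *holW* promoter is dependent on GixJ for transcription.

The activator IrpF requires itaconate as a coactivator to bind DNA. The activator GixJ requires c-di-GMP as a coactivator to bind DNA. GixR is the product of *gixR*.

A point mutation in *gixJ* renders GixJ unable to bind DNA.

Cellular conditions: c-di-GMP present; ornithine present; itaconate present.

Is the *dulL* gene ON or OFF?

OFF

Ornithine is present, so GixM is active.
Itaconate is present, so IrpF is active.
No repressor is bound and IrpF is active, so *gixR* is transcribed.
So GixR is produced and active.
GixJ is non-functional in this strain, so it has no effect.
Required activator GixJ is absent, so *holW* is not transcribed.
So HolW is not produced.
With repressor GixM bound, *dulL* is not transcribed.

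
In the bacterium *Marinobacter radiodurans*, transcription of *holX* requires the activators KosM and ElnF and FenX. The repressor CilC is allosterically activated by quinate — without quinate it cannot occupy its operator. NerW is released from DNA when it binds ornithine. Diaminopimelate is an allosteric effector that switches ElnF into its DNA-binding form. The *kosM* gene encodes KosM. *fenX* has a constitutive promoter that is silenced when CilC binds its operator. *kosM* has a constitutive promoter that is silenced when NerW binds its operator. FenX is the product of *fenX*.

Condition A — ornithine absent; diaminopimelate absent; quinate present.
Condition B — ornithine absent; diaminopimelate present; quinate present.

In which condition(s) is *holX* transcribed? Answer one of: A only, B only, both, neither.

Condition A:
Ornithine is absent, so NerW is active.
With repressor NerW bound, *kosM* is not transcribed.
So KosM is not produced.
Diaminopimelate is absent, so ElnF is inactive.
Quinate is present, so CilC is active.
With repressor CilC bound, *fenX* is not transcribed.
So FenX is not produced.
Required activator KosM is absent, so *holX* is not transcribed.
→ *holX* is OFF in A.
Condition B:
Ornithine is absent, so NerW is active.
With repressor NerW bound, *kosM* is not transcribed.
So KosM is not produced.
Diaminopimelate is present, so ElnF is active.
Quinate is present, so CilC is active.
With repressor CilC bound, *fenX* is not transcribed.
So FenX is not produced.
Required activator KosM is absent, so *holX* is not transcribed.
→ *holX* is OFF in B.

neither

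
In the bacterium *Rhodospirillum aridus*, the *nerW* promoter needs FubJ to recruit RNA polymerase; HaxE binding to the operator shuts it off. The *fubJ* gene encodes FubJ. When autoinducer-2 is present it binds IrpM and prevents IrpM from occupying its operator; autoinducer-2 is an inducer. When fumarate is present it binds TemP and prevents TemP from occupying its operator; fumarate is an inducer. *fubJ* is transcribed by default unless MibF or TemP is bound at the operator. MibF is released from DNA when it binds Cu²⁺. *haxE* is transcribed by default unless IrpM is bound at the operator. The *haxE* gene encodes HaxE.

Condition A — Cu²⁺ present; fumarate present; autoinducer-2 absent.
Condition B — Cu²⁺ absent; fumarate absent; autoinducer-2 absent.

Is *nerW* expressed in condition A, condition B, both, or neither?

Condition A:
Cu²⁺ is present, so MibF is inactive.
Fumarate is present, so TemP is inactive.
With no repressor bound, *fubJ* is transcribed.
So FubJ is produced and active.
Autoinducer-2 is absent, so IrpM is active.
With repressor IrpM bound, *haxE* is not transcribed.
So HaxE is not produced.
No repressor is bound and FubJ is active, so *nerW* is transcribed.
→ *nerW* is ON in A.
Condition B:
Cu²⁺ is absent, so MibF is active.
Fumarate is absent, so TemP is active.
With repressor MibF bound, *fubJ* is not transcribed.
So FubJ is not produced.
Autoinducer-2 is absent, so IrpM is active.
With repressor IrpM bound, *haxE* is not transcribed.
So HaxE is not produced.
Required activator FubJ is absent, so *nerW* is not transcribed.
→ *nerW* is OFF in B.

A only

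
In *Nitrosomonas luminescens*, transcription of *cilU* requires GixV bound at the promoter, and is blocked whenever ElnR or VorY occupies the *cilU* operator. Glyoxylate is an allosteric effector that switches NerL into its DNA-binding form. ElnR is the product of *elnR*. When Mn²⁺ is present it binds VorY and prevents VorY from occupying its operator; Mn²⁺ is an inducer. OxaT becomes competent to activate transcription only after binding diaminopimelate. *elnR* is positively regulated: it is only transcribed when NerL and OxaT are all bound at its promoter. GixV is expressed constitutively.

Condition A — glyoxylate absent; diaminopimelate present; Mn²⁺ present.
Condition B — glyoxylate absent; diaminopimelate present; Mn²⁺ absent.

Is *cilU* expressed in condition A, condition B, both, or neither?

Condition A:
Glyoxylate is absent, so NerL is inactive.
Diaminopimelate is present, so OxaT is active.
Required activator NerL is absent, so *elnR* is not transcribed.
So ElnR is not produced.
Mn²⁺ is present, so VorY is inactive.
GixV is produced constitutively and is active.
No repressor is bound and GixV is active, so *cilU* is transcribed.
→ *cilU* is ON in A.
Condition B:
Glyoxylate is absent, so NerL is inactive.
Diaminopimelate is present, so OxaT is active.
Required activator NerL is absent, so *elnR* is not transcribed.
So ElnR is not produced.
Mn²⁺ is absent, so VorY is active.
GixV is produced constitutively and is active.
With repressor VorY bound, *cilU* is not transcribed.
→ *cilU* is OFF in B.

A only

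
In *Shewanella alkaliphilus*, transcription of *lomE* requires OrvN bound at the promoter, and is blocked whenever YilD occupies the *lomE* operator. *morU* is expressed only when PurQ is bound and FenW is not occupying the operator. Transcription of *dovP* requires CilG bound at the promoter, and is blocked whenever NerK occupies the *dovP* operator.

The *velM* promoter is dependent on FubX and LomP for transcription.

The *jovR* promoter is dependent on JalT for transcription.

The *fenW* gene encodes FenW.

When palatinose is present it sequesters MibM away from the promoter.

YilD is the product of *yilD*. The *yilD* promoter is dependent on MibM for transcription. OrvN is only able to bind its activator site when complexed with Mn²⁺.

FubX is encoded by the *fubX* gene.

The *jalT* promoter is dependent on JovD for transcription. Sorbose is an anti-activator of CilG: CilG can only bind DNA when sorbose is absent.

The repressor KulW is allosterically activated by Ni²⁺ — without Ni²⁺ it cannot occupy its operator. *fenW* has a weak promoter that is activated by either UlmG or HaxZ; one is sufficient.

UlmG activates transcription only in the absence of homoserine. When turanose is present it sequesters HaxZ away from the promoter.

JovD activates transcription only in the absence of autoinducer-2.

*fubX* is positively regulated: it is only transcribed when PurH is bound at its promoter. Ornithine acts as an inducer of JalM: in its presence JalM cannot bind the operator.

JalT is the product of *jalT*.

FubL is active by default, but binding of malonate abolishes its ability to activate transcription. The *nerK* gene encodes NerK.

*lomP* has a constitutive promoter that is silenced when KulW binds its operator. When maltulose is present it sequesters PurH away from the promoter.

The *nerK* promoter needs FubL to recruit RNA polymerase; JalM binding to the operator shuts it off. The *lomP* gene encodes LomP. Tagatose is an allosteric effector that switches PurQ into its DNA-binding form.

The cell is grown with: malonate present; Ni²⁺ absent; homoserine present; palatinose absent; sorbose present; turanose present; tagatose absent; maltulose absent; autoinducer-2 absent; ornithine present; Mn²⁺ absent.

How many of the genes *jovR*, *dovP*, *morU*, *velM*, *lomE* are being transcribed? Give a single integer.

Autoinducer-2 is absent, so JovD is active.
No repressor is bound and JovD is active, so *jalT* is transcribed.
So JalT is produced and active.
No repressor is bound and JalT is active, so *jovR* is transcribed.
→ *jovR* is ON.
Malonate is present, so FubL is inactive.
Ornithine is present, so JalM is inactive.
Required activator FubL is absent, so *nerK* is not transcribed.
So NerK is not produced.
Sorbose is present, so CilG is inactive.
Required activator CilG is absent, so *dovP* is not transcribed.
→ *dovP* is OFF.
Homoserine is present, so UlmG is inactive.
Turanose is present, so HaxZ is inactive.
No activator is available at the *fenW* promoter, so *fenW* is not transcribed.
So FenW is not produced.
Tagatose is absent, so PurQ is inactive.
Required activator PurQ is absent, so *morU* is not transcribed.
→ *morU* is OFF.
Maltulose is absent, so PurH is active.
No repressor is bound and PurH is active, so *fubX* is transcribed.
So FubX is produced and active.
Ni²⁺ is absent, so KulW is inactive.
With no repressor bound, *lomP* is transcribed.
So LomP is produced and active.
No repressor is bound and FubX and LomP are active, so *velM* is transcribed.
→ *velM* is ON.
Palatinose is absent, so MibM is active.
No repressor is bound and MibM is active, so *yilD* is transcribed.
So YilD is produced and active.
Mn²⁺ is absent, so OrvN is inactive.
With repressor YilD bound, *lomE* is not transcribed.
→ *lomE* is OFF.
2 of the 5 genes are transcribed.

2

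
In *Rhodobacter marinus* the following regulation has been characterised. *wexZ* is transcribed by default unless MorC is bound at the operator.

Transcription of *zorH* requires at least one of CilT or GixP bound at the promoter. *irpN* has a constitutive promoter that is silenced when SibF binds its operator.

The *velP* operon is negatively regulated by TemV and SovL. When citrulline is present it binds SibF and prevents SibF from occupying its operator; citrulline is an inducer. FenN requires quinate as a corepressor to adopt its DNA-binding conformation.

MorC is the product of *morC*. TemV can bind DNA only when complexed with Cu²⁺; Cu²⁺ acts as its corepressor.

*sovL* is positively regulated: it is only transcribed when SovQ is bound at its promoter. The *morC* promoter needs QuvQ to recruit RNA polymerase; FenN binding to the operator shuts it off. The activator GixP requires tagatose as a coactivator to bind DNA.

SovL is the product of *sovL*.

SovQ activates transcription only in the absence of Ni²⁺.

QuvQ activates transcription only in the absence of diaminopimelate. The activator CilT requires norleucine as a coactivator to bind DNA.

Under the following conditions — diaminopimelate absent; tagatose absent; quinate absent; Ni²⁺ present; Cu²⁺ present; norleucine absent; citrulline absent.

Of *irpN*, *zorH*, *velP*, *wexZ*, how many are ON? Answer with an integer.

0

Citrulline is absent, so SibF is active.
With repressor SibF bound, *irpN* is not transcribed.
→ *irpN* is OFF.
Norleucine is absent, so CilT is inactive.
Tagatose is absent, so GixP is inactive.
No activator is available at the *zorH* promoter, so *zorH* is not transcribed.
→ *zorH* is OFF.
Cu²⁺ is present, so TemV is active.
Ni²⁺ is present, so SovQ is inactive.
Required activator SovQ is absent, so *sovL* is not transcribed.
So SovL is not produced.
With repressor TemV bound, *velP* is not transcribed.
→ *velP* is OFF.
Diaminopimelate is absent, so QuvQ is active.
Quinate is absent, so FenN is inactive.
No repressor is bound and QuvQ is active, so *morC* is transcribed.
So MorC is produced and active.
With repressor MorC bound, *wexZ* is not transcribed.
→ *wexZ* is OFF.
0 of the 4 genes are transcribed.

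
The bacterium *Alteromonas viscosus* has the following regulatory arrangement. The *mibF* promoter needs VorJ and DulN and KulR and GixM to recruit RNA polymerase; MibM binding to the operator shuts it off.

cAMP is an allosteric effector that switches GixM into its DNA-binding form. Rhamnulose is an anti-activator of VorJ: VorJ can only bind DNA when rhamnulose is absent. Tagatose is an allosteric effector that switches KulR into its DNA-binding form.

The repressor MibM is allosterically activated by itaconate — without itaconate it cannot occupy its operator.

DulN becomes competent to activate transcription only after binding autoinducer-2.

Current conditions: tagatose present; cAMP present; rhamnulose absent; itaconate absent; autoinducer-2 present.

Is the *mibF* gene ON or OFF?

Rhamnulose is absent, so VorJ is active.
Autoinducer-2 is present, so DulN is active.
Itaconate is absent, so MibM is inactive.
Tagatose is present, so KulR is active.
cAMP is present, so GixM is active.
No repressor is bound and VorJ and DulN and KulR and GixM are active, so *mibF* is transcribed.

ON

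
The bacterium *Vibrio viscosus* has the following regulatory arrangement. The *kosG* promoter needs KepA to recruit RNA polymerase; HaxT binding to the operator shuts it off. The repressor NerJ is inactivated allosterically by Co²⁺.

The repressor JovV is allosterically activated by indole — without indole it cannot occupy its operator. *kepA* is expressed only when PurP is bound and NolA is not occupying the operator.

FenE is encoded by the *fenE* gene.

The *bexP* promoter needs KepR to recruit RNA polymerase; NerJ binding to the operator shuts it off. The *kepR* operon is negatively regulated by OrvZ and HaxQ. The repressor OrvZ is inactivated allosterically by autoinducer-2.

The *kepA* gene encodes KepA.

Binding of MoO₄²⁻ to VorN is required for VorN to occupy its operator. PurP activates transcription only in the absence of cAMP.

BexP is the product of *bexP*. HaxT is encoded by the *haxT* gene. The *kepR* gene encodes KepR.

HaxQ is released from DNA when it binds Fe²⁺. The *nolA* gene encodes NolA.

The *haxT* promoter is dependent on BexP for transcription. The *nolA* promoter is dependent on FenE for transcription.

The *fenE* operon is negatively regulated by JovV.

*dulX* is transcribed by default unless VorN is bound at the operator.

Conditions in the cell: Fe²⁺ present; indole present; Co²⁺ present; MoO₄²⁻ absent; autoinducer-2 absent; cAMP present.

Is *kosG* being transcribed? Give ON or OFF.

OFF

Indole is present, so JovV is active.
With repressor JovV bound, *fenE* is not transcribed.
So FenE is not produced.
Required activator FenE is absent, so *nolA* is not transcribed.
So NolA is not produced.
cAMP is present, so PurP is inactive.
Required activator PurP is absent, so *kepA* is not transcribed.
So KepA is not produced.
Co²⁺ is present, so NerJ is inactive.
Autoinducer-2 is absent, so OrvZ is active.
Fe²⁺ is present, so HaxQ is inactive.
With repressor OrvZ bound, *kepR* is not transcribed.
So KepR is not produced.
Required activator KepR is absent, so *bexP* is not transcribed.
So BexP is not produced.
Required activator BexP is absent, so *haxT* is not transcribed.
So HaxT is not produced.
Required activator KepA is absent, so *kosG* is not transcribed.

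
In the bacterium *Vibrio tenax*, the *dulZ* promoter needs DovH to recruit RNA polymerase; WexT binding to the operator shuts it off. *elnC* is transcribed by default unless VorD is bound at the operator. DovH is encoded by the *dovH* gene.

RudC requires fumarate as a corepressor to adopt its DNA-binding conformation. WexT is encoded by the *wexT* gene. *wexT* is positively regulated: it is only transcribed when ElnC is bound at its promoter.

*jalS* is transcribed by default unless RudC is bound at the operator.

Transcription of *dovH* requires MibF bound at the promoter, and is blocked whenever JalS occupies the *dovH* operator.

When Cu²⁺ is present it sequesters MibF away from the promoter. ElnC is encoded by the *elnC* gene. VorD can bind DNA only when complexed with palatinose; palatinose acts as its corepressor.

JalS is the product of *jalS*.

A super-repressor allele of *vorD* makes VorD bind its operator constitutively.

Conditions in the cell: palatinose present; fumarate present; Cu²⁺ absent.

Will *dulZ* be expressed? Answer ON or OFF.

ON

Cu²⁺ is absent, so MibF is active.
Fumarate is present, so RudC is active.
With repressor RudC bound, *jalS* is not transcribed.
So JalS is not produced.
No repressor is bound and MibF is active, so *dovH* is transcribed.
So DovH is produced and active.
VorD is constitutively active in this strain.
With repressor VorD bound, *elnC* is not transcribed.
So ElnC is not produced.
Required activator ElnC is absent, so *wexT* is not transcribed.
So WexT is not produced.
No repressor is bound and DovH is active, so *dulZ* is transcribed.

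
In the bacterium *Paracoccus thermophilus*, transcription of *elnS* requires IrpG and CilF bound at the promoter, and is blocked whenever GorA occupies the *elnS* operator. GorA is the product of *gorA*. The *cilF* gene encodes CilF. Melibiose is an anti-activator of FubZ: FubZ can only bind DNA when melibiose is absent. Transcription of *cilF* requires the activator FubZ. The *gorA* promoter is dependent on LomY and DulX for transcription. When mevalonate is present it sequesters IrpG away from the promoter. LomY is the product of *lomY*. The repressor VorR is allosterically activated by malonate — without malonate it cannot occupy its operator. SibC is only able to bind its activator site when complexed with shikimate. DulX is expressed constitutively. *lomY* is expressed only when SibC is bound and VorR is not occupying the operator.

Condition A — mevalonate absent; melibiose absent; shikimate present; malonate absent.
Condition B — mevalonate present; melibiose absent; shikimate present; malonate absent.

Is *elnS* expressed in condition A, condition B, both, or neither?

neither

Condition A:
Mevalonate is absent, so IrpG is active.
Melibiose is absent, so FubZ is active.
No repressor is bound and FubZ is active, so *cilF* is transcribed.
So CilF is produced and active.
Shikimate is present, so SibC is active.
Malonate is absent, so VorR is inactive.
No repressor is bound and SibC is active, so *lomY* is transcribed.
So LomY is produced and active.
DulX is produced constitutively and is active.
No repressor is bound and LomY and DulX are active, so *gorA* is transcribed.
So GorA is produced and active.
With repressor GorA bound, *elnS* is not transcribed.
→ *elnS* is OFF in A.
Condition B:
Mevalonate is present, so IrpG is inactive.
Melibiose is absent, so FubZ is active.
No repressor is bound and FubZ is active, so *cilF* is transcribed.
So CilF is produced and active.
Shikimate is present, so SibC is active.
Malonate is absent, so VorR is inactive.
No repressor is bound and SibC is active, so *lomY* is transcribed.
So LomY is produced and active.
DulX is produced constitutively and is active.
No repressor is bound and LomY and DulX are active, so *gorA* is transcribed.
So GorA is produced and active.
With repressor GorA bound, *elnS* is not transcribed.
→ *elnS* is OFF in B.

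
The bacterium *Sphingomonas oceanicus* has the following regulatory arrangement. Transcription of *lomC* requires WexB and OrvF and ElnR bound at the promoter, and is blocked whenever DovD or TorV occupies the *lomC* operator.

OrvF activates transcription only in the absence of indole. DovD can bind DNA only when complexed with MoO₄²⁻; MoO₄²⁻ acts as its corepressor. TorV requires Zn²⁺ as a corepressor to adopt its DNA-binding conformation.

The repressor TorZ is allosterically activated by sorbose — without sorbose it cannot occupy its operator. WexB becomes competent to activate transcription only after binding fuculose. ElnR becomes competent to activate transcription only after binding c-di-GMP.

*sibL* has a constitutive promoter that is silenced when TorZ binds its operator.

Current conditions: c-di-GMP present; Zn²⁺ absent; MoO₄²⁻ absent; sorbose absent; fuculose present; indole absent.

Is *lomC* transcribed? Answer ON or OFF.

Fuculose is present, so WexB is active.
MoO₄²⁻ is absent, so DovD is inactive.
Indole is absent, so OrvF is active.
Zn²⁺ is absent, so TorV is inactive.
c-di-GMP is present, so ElnR is active.
No repressor is bound and WexB and OrvF and ElnR are active, so *lomC* is transcribed.

ON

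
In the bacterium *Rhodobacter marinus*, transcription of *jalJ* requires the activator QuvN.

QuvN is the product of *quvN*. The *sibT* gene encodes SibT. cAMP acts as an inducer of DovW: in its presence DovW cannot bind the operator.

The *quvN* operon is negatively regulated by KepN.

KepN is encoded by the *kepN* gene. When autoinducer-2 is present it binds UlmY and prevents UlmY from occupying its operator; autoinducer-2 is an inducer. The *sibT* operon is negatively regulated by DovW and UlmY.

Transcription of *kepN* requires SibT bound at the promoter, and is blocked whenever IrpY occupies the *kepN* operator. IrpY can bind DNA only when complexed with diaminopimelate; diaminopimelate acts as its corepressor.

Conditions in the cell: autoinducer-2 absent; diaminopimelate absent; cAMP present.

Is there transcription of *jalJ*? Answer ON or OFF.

ON

cAMP is present, so DovW is inactive.
Autoinducer-2 is absent, so UlmY is active.
With repressor UlmY bound, *sibT* is not transcribed.
So SibT is not produced.
Diaminopimelate is absent, so IrpY is inactive.
Required activator SibT is absent, so *kepN* is not transcribed.
So KepN is not produced.
With no repressor bound, *quvN* is transcribed.
So QuvN is produced and active.
No repressor is bound and QuvN is active, so *jalJ* is transcribed.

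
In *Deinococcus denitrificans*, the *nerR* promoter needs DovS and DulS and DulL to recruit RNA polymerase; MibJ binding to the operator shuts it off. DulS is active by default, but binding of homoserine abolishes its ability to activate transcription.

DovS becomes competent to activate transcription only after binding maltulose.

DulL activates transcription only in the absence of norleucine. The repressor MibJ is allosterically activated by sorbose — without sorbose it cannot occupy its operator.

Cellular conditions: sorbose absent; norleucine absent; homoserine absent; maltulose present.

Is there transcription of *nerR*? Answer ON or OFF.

ON

Maltulose is present, so DovS is active.
Sorbose is absent, so MibJ is inactive.
Homoserine is absent, so DulS is active.
Norleucine is absent, so DulL is active.
No repressor is bound and DovS and DulS and DulL are active, so *nerR* is transcribed.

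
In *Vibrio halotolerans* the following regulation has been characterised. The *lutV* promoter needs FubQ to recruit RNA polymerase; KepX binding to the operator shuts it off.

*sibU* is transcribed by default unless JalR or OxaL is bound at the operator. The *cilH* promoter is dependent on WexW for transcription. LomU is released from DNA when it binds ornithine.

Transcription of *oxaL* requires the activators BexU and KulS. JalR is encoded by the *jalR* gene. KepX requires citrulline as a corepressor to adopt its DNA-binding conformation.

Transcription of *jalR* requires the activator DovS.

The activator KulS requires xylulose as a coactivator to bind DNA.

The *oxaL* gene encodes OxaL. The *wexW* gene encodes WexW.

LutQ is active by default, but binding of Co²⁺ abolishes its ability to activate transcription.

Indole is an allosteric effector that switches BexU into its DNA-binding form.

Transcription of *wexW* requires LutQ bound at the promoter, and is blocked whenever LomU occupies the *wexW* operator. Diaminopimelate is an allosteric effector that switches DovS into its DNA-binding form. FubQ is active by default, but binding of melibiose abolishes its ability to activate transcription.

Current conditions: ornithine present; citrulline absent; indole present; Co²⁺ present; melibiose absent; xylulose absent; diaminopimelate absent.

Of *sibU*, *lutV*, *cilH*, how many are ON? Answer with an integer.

Diaminopimelate is absent, so DovS is inactive.
Required activator DovS is absent, so *jalR* is not transcribed.
So JalR is not produced.
Indole is present, so BexU is active.
Xylulose is absent, so KulS is inactive.
Required activator KulS is absent, so *oxaL* is not transcribed.
So OxaL is not produced.
With no repressor bound, *sibU* is transcribed.
→ *sibU* is ON.
Citrulline is absent, so KepX is inactive.
Melibiose is absent, so FubQ is active.
No repressor is bound and FubQ is active, so *lutV* is transcribed.
→ *lutV* is ON.
Co²⁺ is present, so LutQ is inactive.
Ornithine is present, so LomU is inactive.
Required activator LutQ is absent, so *wexW* is not transcribed.
So WexW is not produced.
Required activator WexW is absent, so *cilH* is not transcribed.
→ *cilH* is OFF.
2 of the 3 genes are transcribed.

2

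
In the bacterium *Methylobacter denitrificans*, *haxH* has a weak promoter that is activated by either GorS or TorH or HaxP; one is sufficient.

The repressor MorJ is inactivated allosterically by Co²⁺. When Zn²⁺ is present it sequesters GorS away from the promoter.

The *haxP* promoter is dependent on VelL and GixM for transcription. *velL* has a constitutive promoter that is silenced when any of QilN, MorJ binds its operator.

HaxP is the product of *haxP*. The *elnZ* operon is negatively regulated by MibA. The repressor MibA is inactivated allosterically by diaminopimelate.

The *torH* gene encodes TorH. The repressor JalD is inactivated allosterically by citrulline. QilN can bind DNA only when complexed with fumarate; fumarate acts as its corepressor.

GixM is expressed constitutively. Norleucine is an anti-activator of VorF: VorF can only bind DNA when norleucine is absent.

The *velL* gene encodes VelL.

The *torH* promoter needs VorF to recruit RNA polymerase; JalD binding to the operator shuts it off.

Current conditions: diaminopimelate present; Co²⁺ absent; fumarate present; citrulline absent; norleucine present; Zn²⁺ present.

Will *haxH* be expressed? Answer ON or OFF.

Zn²⁺ is present, so GorS is inactive.
Norleucine is present, so VorF is inactive.
Citrulline is absent, so JalD is active.
With repressor JalD bound, *torH* is not transcribed.
So TorH is not produced.
Fumarate is present, so QilN is active.
Co²⁺ is absent, so MorJ is active.
With repressor QilN bound, *velL* is not transcribed.
So VelL is not produced.
GixM is produced constitutively and is active.
Required activator VelL is absent, so *haxP* is not transcribed.
So HaxP is not produced.
No activator is available at the *haxH* promoter, so *haxH* is not transcribed.

OFF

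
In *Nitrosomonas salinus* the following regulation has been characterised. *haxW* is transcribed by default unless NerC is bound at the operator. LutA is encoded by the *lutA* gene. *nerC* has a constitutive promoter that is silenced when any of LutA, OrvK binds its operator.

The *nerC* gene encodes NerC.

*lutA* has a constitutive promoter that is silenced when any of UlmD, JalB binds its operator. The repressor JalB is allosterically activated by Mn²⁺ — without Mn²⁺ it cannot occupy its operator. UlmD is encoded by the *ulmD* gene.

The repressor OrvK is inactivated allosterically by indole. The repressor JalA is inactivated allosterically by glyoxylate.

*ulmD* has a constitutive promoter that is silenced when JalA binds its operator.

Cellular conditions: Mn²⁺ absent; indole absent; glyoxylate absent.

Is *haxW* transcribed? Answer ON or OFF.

Glyoxylate is absent, so JalA is active.
With repressor JalA bound, *ulmD* is not transcribed.
So UlmD is not produced.
Mn²⁺ is absent, so JalB is inactive.
With no repressor bound, *lutA* is transcribed.
So LutA is produced and active.
Indole is absent, so OrvK is active.
With repressor LutA bound, *nerC* is not transcribed.
So NerC is not produced.
With no repressor bound, *haxW* is transcribed.

ON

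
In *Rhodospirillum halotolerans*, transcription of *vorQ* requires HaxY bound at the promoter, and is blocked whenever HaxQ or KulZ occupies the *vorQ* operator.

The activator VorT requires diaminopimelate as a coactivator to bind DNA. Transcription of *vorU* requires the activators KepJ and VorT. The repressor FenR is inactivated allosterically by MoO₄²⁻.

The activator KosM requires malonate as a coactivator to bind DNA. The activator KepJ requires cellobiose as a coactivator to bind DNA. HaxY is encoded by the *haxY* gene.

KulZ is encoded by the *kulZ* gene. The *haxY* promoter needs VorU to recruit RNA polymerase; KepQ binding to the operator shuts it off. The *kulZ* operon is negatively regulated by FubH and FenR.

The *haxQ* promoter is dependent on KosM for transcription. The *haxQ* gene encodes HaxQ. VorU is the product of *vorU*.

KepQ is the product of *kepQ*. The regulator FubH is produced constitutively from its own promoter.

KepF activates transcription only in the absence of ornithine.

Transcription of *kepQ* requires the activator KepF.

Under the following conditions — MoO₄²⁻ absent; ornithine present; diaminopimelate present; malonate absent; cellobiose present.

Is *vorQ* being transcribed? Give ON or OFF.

Cellobiose is present, so KepJ is active.
Diaminopimelate is present, so VorT is active.
No repressor is bound and KepJ and VorT are active, so *vorU* is transcribed.
So VorU is produced and active.
Ornithine is present, so KepF is inactive.
Required activator KepF is absent, so *kepQ* is not transcribed.
So KepQ is not produced.
No repressor is bound and VorU is active, so *haxY* is transcribed.
So HaxY is produced and active.
Malonate is absent, so KosM is inactive.
Required activator KosM is absent, so *haxQ* is not transcribed.
So HaxQ is not produced.
FubH is produced constitutively and is active.
MoO₄²⁻ is absent, so FenR is active.
With repressor FubH bound, *kulZ* is not transcribed.
So KulZ is not produced.
No repressor is bound and HaxY is active, so *vorQ* is transcribed.

ON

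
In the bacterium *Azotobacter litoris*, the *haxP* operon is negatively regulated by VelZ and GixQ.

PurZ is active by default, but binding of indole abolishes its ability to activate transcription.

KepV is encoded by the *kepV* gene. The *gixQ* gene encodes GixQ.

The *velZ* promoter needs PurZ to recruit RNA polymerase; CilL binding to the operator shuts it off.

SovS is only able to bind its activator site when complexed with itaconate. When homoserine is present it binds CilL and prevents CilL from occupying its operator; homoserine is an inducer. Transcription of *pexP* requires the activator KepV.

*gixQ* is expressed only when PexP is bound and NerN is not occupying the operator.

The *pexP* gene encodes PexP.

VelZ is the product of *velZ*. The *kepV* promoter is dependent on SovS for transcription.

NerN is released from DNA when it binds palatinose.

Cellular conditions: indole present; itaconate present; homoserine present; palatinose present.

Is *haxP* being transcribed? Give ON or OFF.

OFF

Indole is present, so PurZ is inactive.
Homoserine is present, so CilL is inactive.
Required activator PurZ is absent, so *velZ* is not transcribed.
So VelZ is not produced.
Itaconate is present, so SovS is active.
No repressor is bound and SovS is active, so *kepV* is transcribed.
So KepV is produced and active.
No repressor is bound and KepV is active, so *pexP* is transcribed.
So PexP is produced and active.
Palatinose is present, so NerN is inactive.
No repressor is bound and PexP is active, so *gixQ* is transcribed.
So GixQ is produced and active.
With repressor GixQ bound, *haxP* is not transcribed.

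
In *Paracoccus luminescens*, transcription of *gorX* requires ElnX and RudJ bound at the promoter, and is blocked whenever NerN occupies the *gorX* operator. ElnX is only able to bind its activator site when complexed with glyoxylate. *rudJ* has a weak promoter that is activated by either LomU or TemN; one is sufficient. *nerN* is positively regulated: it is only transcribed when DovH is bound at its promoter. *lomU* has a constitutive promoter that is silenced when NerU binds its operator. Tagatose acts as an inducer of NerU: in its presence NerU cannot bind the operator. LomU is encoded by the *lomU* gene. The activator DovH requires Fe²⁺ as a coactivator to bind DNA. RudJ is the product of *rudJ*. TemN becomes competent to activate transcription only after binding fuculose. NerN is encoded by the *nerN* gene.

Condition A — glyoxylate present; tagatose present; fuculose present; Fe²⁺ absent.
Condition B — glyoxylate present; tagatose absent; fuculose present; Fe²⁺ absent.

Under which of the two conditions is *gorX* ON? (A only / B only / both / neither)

Condition A:
Glyoxylate is present, so ElnX is active.
Tagatose is present, so NerU is inactive.
With no repressor bound, *lomU* is transcribed.
So LomU is produced and active.
Fuculose is present, so TemN is active.
Activator LomU is present, so *rudJ* is transcribed.
So RudJ is produced and active.
Fe²⁺ is absent, so DovH is inactive.
Required activator DovH is absent, so *nerN* is not transcribed.
So NerN is not produced.
No repressor is bound and ElnX and RudJ are active, so *gorX* is transcribed.
→ *gorX* is ON in A.
Condition B:
Glyoxylate is present, so ElnX is active.
Tagatose is absent, so NerU is active.
With repressor NerU bound, *lomU* is not transcribed.
So LomU is not produced.
Fuculose is present, so TemN is active.
Activator TemN is present, so *rudJ* is transcribed.
So RudJ is produced and active.
Fe²⁺ is absent, so DovH is inactive.
Required activator DovH is absent, so *nerN* is not transcribed.
So NerN is not produced.
No repressor is bound and ElnX and RudJ are active, so *gorX* is transcribed.
→ *gorX* is ON in B.

both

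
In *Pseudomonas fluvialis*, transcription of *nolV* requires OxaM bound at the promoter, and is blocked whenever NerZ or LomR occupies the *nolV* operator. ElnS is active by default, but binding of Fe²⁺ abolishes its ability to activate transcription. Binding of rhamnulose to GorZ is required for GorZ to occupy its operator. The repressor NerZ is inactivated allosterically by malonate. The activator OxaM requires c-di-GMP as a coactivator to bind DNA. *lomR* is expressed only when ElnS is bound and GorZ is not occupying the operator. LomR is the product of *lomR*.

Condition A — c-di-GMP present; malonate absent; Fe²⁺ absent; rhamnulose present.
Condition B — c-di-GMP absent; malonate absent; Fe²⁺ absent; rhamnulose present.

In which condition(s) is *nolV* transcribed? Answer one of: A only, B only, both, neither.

Condition A:
c-di-GMP is present, so OxaM is active.
Malonate is absent, so NerZ is active.
Fe²⁺ is absent, so ElnS is active.
Rhamnulose is present, so GorZ is active.
With repressor GorZ bound, *lomR* is not transcribed.
So LomR is not produced.
With repressor NerZ bound, *nolV* is not transcribed.
→ *nolV* is OFF in A.
Condition B:
c-di-GMP is absent, so OxaM is inactive.
Malonate is absent, so NerZ is active.
Fe²⁺ is absent, so ElnS is active.
Rhamnulose is present, so GorZ is active.
With repressor GorZ bound, *lomR* is not transcribed.
So LomR is not produced.
With repressor NerZ bound, *nolV* is not transcribed.
→ *nolV* is OFF in B.

neither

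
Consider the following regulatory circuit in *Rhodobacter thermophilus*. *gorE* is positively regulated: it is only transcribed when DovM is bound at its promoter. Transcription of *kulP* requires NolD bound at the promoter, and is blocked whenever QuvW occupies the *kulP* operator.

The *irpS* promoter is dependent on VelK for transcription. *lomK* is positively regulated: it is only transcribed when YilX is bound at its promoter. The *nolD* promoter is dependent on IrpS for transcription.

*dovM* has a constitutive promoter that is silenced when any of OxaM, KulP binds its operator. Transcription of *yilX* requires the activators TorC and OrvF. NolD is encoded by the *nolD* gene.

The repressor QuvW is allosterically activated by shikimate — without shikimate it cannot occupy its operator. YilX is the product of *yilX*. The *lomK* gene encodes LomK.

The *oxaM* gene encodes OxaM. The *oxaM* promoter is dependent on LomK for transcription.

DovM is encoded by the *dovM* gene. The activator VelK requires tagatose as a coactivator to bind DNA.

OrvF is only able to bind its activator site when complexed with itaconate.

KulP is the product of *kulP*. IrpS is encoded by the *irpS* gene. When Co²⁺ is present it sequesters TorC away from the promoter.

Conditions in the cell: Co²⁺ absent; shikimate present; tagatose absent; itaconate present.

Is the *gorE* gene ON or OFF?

Co²⁺ is absent, so TorC is active.
Itaconate is present, so OrvF is active.
No repressor is bound and TorC and OrvF are active, so *yilX* is transcribed.
So YilX is produced and active.
No repressor is bound and YilX is active, so *lomK* is transcribed.
So LomK is produced and active.
No repressor is bound and LomK is active, so *oxaM* is transcribed.
So OxaM is produced and active.
Shikimate is present, so QuvW is active.
Tagatose is absent, so VelK is inactive.
Required activator VelK is absent, so *irpS* is not transcribed.
So IrpS is not produced.
Required activator IrpS is absent, so *nolD* is not transcribed.
So NolD is not produced.
With repressor QuvW bound, *kulP* is not transcribed.
So KulP is not produced.
With repressor OxaM bound, *dovM* is not transcribed.
So DovM is not produced.
Required activator DovM is absent, so *gorE* is not transcribed.

OFF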